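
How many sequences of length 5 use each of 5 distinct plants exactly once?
5! = 120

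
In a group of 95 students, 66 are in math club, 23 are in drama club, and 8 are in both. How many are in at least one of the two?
|A∪B| = |A| + |B| - |A∩B| = 66 + 23 - 8 = 81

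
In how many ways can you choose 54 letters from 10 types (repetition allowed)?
C(54+10-1, 10-1) = C(63, 9) = 23667689815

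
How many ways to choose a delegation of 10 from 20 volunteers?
C(20,10) = 20!/(10!×10!) = 184756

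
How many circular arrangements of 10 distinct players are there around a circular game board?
Circular: fix one position, arrange the rest. (10-1)! = 362880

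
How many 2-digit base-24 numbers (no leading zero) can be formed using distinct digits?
First digit: 23 choices (nonzero). Then descending: 23 × 23 = 529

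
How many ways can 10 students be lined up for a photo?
10! = 3628800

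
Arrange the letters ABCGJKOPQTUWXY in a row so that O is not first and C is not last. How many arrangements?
By inclusion-exclusion: 14! - 2×(14-1)! + (14-2)! = 87178291200 - 12454041600 + 479001600 = 75203251200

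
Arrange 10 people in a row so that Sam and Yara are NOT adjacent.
Total - adjacent = 10! - (10-1)!×2 = 3628800 - 725760 = 2903040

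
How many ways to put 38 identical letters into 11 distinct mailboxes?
C(38+11-1, 11-1) = C(48, 10) = 6540715896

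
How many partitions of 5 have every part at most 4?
Let r_j(i) = number of partitions of i into parts ≤ j, for i = 0..5. r_1(i) = 1 for all i; r_j(i) = r_{j-1}(i) + r_j(i-j). Rows j = 2..4: ≤2: 1 1 2 2 3 3; ≤3: 1 1 2 3 4 5; ≤4: 1 1 2 3 5 6. r_4(5) = 6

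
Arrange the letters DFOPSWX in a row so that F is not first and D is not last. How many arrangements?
By inclusion-exclusion: 7! - 2×(7-1)! + (7-2)! = 5040 - 1440 + 120 = 3720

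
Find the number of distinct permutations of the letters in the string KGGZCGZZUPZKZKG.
15! / (1! × 4! × 1! × 3! × 5! × 1!) = 75675600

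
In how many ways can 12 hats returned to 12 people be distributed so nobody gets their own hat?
!12 = Σ_{j=0}^{12} (-1)^j·12!/j! = 479001600 - 479001600 + 239500800 - 79833600 + 19958400 - 3991680 + 665280 - 95040 + 11880 - 1320 + 132 - 12 + 1 = 176214841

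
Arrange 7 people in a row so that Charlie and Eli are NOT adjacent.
Total - adjacent = 7! - (7-1)!×2 = 5040 - 1440 = 3600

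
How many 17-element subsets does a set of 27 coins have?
C(27,17) = 27!/(17!×10!) = 8436285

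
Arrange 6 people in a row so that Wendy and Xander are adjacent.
Treat as block: (6-1)! × 2! = 120 × 2 = 240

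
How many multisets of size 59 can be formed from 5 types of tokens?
C(59+5-1, 5-1) = C(63, 4) = 595665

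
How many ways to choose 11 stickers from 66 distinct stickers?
C(66,11) = 66!/(11!×55!) = 1074082795968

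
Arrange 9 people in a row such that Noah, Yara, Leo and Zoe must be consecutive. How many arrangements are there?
Treat the 4 as one block: (9-4+1)! × 4! = 720 × 24 = 17280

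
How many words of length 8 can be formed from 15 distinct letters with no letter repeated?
P(15,8) = 15!/(15-8)! = 259459200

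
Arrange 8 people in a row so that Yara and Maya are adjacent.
Treat as block: (8-1)! × 2! = 5040 × 2 = 10080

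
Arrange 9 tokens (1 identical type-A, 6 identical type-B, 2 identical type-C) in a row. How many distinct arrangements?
9! / (1! × 6! × 2!) = 252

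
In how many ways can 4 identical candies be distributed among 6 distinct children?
C(4+6-1, 6-1) = C(9, 5) = 126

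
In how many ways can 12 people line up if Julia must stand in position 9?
Fix one position: (12-1)! = 39916800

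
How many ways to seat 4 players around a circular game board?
Circular: fix one position, arrange the rest. (4-1)! = 6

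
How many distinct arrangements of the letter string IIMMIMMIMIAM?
12! / (6! × 5! × 1!) = 5544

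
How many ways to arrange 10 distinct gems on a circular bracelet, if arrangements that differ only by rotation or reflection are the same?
(10-1)!/2 = 362880/2 = 181440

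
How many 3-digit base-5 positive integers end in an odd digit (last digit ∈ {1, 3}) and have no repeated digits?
Last∈{1,3}. Last=0: 0. Last nonzero: 2×3×P(3,1) = 18. Total = 18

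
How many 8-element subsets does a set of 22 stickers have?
C(22,8) = 22!/(8!×14!) = 319770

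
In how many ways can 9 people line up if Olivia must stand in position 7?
Fix one position: (9-1)! = 40320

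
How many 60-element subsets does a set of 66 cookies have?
C(66,60) = 66!/(60!×6!) = 90858768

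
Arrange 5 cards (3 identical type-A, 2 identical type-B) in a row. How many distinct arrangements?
5! / (3! × 2!) = 10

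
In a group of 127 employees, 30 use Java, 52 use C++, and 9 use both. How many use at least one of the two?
|A∪B| = |A| + |B| - |A∩B| = 30 + 52 - 9 = 73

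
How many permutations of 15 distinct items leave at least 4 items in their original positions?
Exactly j fixed points: C(15,j)·!(15-j); sum over j ≥ 4 (derangement numbers via !m = (m-1)·(!(m-1) + !(m-2)): !0..!11 = 1, 0, 1, 2, 9, 44, 265, 1854, 14833, 133496, 1334961, 14684570). Σ_{j=4}^{15} C(15,j)·!(15-j) = C(15,4)·!11 + C(15,5)·!10 + C(15,6)·!9 + C(15,7)·!8 + C(15,8)·!7 + C(15,9)·!6 + C(15,10)·!5 + C(15,11)·!4 + C(15,12)·!3 + C(15,13)·!2 + C(15,14)·!1 + C(15,15)·!0 = 1365·14684570 + 3003·1334961 + 5005·133496 + 6435·14833 + 6435·1854 + 5005·265 + 3003·44 + 1365·9 + 455·2 + 105·1 + 15·0 + 1·1 = 24830326016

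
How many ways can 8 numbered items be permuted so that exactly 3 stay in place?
Choose the 3 fixed points C(8,3) = 56, derange the rest: !5 = Σ_{j=0}^{5} (-1)^j·5!/j! = 120 - 120 + 60 - 20 + 5 - 1 = 44. Product = 56 × 44 = 2464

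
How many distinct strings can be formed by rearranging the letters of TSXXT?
5! / (1! × 2! × 2!) = 30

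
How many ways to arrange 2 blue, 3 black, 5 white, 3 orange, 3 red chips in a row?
16! / (2! × 3! × 5! × 3! × 3!) = 403603200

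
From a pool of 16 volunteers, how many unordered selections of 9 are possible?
C(16,9) = 16!/(9!×7!) = 11440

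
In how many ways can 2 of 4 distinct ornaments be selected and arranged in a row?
P(4,2) = 4!/(4-2)! = 12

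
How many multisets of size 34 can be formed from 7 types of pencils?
C(34+7-1, 7-1) = C(40, 6) = 3838380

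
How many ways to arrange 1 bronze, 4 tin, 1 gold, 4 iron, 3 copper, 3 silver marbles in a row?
16! / (1! × 4! × 1! × 4! × 3! × 3!) = 1009008000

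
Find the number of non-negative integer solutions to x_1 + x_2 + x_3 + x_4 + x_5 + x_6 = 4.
C(4+6-1, 6-1) = C(9, 5) = 126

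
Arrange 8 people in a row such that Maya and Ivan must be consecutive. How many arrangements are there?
Treat the 2 as one block: (8-2+1)! × 2! = 5040 × 2 = 10080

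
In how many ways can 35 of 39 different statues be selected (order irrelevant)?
C(39,35) = 39!/(35!×4!) = 82251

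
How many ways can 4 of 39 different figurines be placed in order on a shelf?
P(39,4) = 39!/(39-4)! = 1974024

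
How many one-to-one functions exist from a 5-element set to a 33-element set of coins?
P(33,5) = 33!/(33-5)! = 28480320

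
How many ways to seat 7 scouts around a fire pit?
Circular: fix one position, arrange the rest. (7-1)! = 720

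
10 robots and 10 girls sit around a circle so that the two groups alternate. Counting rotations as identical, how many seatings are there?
Fix one of the robots: (10-1)! ways for the remaining robots, × 10! ways for the girls = 362880 × 3628800 = 1316818944000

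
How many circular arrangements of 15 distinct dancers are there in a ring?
Circular: fix one position, arrange the rest. (15-1)! = 87178291200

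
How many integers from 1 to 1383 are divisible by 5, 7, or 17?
⌊1383/5⌋+⌊1383/7⌋+⌊1383/17⌋ - ⌊1383/35⌋-⌊1383/85⌋-⌊1383/119⌋ + ⌊1383/595⌋ = 276+197+81 - 39-16-11 + 2 = 490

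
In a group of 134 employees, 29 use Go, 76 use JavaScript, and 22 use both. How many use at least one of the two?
|A∪B| = |A| + |B| - |A∩B| = 29 + 76 - 22 = 83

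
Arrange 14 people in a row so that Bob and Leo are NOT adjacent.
Total - adjacent = 14! - (14-1)!×2 = 87178291200 - 12454041600 = 74724249600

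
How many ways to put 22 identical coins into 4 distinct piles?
C(22+4-1, 4-1) = C(25, 3) = 2300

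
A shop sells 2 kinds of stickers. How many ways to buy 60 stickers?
C(60+2-1, 2-1) = C(61, 1) = 61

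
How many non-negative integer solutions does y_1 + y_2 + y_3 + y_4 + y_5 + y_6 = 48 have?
C(48+6-1, 6-1) = C(53, 5) = 2869685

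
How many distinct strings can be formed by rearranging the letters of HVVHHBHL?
8! / (2! × 1! × 4! × 1!) = 840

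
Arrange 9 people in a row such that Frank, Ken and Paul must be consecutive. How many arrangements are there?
Treat the 3 as one block: (9-3+1)! × 3! = 5040 × 6 = 30240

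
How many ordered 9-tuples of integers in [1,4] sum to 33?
Coefficient of x^33 in (x + x² + ... + x^4)^9. By inclusion-exclusion on dice exceeding 4: Σ_j (-1)^j C(9,j)·C(33-1-4j, 8) = C(9,0)·C(32,8) - C(9,1)·C(28,8) + C(9,2)·C(24,8) - C(9,3)·C(20,8) + C(9,4)·C(16,8) - C(9,5)·C(12,8) + C(9,6)·C(8,8) = 1·10518300 - 9·3108105 + 36·735471 - 84·125970 + 126·12870 - 126·495 + 84·1 = 165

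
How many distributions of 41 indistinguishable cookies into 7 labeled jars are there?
C(41+7-1, 7-1) = C(47, 6) = 10737573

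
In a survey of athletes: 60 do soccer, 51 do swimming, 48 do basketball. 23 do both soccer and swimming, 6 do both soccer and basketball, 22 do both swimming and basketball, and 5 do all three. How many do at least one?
|A∪B∪C| = 60+51+48-23-6-22+5 = 113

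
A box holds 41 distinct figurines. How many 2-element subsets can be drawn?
C(41,2) = 41!/(2!×39!) = 820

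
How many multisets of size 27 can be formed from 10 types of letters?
C(27+10-1, 10-1) = C(36, 9) = 94143280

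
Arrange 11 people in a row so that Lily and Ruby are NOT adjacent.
Total - adjacent = 11! - (11-1)!×2 = 39916800 - 7257600 = 32659200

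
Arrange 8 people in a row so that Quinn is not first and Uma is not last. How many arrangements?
By inclusion-exclusion: 8! - 2×(8-1)! + (8-2)! = 40320 - 10080 + 720 = 30960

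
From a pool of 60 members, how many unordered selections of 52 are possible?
C(60,52) = 60!/(52!×8!) = 2558620845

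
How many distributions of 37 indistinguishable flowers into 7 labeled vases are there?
C(37+7-1, 7-1) = C(43, 6) = 6096454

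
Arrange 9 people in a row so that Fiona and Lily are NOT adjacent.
Total - adjacent = 9! - (9-1)!×2 = 362880 - 80640 = 282240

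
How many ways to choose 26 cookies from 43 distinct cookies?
C(43,26) = 43!/(26!×17!) = 421171648758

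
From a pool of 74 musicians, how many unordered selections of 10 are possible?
C(74,10) = 74!/(10!×64!) = 718406958841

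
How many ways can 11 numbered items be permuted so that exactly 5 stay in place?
Choose the 5 fixed points C(11,5) = 462, derange the rest: !6 = Σ_{j=0}^{6} (-1)^j·6!/j! = 720 - 720 + 360 - 120 + 30 - 6 + 1 = 265. Product = 462 × 265 = 122430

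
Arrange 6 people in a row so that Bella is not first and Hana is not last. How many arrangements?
By inclusion-exclusion: 6! - 2×(6-1)! + (6-2)! = 720 - 240 + 24 = 504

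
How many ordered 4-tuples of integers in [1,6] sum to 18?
Coefficient of x^18 in (x + x² + ... + x^6)^4. By inclusion-exclusion on dice exceeding 6: Σ_j (-1)^j C(4,j)·C(18-1-6j, 3) = C(4,0)·C(17,3) - C(4,1)·C(11,3) + C(4,2)·C(5,3) = 1·680 - 4·165 + 6·10 = 80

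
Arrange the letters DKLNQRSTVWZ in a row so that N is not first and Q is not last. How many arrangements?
By inclusion-exclusion: 11! - 2×(11-1)! + (11-2)! = 39916800 - 7257600 + 362880 = 33022080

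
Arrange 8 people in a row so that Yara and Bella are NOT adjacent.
Total - adjacent = 8! - (8-1)!×2 = 40320 - 10080 = 30240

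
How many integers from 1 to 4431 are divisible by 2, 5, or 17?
⌊4431/2⌋+⌊4431/5⌋+⌊4431/17⌋ - ⌊4431/10⌋-⌊4431/34⌋-⌊4431/85⌋ + ⌊4431/170⌋ = 2215+886+260 - 443-130-52 + 26 = 2762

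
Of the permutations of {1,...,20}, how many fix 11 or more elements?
Exactly j fixed points: C(20,j)·!(20-j); sum over j ≥ 11 (derangement numbers via !m = (m-1)·(!(m-1) + !(m-2)): !0..!9 = 1, 0, 1, 2, 9, 44, 265, 1854, 14833, 133496). Σ_{j=11}^{20} C(20,j)·!(20-j) = C(20,11)·!9 + C(20,12)·!8 + C(20,13)·!7 + C(20,14)·!6 + C(20,15)·!5 + C(20,16)·!4 + C(20,17)·!3 + C(20,18)·!2 + C(20,19)·!1 + C(20,20)·!0 = 167960·133496 + 125970·14833 + 77520·1854 + 38760·265 + 15504·44 + 4845·9 + 1140·2 + 190·1 + 20·0 + 1·1 = 24445222902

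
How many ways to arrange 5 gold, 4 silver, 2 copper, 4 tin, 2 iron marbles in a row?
17! / (5! × 4! × 2! × 4! × 2!) = 1286485200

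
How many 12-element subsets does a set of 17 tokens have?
C(17,12) = 17!/(12!×5!) = 6188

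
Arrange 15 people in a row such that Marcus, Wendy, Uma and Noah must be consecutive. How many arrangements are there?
Treat the 4 as one block: (15-4+1)! × 4! = 479001600 × 24 = 11496038400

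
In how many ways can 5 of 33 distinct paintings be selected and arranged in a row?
P(33,5) = 33!/(33-5)! = 28480320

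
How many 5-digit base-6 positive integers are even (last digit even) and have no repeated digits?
Last∈{0,2,4}. Last=0: 120. Last nonzero: 2×4×P(4,3) = 192. Total = 312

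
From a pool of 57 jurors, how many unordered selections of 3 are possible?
C(57,3) = 57!/(3!×54!) = 29260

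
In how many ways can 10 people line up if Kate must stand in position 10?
Fix one position: (10-1)! = 362880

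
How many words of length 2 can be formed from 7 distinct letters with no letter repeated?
P(7,2) = 7!/(7-2)! = 42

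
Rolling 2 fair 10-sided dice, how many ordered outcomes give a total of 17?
Coefficient of x^17 in (x + x² + ... + x^10)^2. By inclusion-exclusion on dice exceeding 10: Σ_j (-1)^j C(2,j)·C(17-1-10j, 1) = C(2,0)·C(16,1) - C(2,1)·C(6,1) = 1·16 - 2·6 = 4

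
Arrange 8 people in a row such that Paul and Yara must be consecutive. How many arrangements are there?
Treat the 2 as one block: (8-2+1)! × 2! = 5040 × 2 = 10080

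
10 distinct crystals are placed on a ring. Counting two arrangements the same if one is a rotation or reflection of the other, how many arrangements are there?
(10-1)!/2 = 362880/2 = 181440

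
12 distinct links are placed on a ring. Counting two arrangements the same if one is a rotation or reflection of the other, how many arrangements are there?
(12-1)!/2 = 39916800/2 = 19958400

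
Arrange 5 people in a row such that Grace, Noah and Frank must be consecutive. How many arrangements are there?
Treat the 3 as one block: (5-3+1)! × 3! = 6 × 6 = 36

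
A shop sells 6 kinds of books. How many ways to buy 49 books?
C(49+6-1, 6-1) = C(54, 5) = 3162510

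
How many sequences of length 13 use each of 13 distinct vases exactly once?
13! = 6227020800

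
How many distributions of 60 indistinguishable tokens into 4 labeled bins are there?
C(60+4-1, 4-1) = C(63, 3) = 39711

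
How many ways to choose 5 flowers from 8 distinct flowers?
C(8,5) = 8!/(5!×3!) = 56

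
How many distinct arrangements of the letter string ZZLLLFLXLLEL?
12! / (2! × 1! × 1! × 7! × 1!) = 47520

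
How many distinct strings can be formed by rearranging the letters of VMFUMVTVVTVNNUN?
15! / (1! × 2! × 5! × 2! × 3! × 2!) = 227026800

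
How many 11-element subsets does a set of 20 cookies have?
C(20,11) = 20!/(11!×9!) = 167960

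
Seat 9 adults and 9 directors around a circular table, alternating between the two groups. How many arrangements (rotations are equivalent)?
Fix one of the adults: (9-1)! ways for the remaining adults, × 9! ways for the directors = 40320 × 362880 = 14631321600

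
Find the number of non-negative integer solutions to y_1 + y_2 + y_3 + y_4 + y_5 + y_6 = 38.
C(38+6-1, 6-1) = C(43, 5) = 962598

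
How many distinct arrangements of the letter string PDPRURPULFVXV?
13! / (1! × 2! × 1! × 1! × 1! × 2! × 2! × 3!) = 129729600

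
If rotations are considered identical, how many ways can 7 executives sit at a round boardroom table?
Circular: fix one position, arrange the rest. (7-1)! = 720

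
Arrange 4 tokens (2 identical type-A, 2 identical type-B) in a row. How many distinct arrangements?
4! / (2! × 2!) = 6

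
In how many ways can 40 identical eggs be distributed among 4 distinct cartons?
C(40+4-1, 4-1) = C(43, 3) = 12341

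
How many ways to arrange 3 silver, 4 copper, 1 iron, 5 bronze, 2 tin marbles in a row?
15! / (3! × 4! × 1! × 5! × 2!) = 37837800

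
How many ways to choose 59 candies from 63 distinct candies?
C(63,59) = 63!/(59!×4!) = 595665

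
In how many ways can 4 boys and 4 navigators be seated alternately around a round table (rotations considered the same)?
Fix one of the boys: (4-1)! ways for the remaining boys, × 4! ways for the navigators = 6 × 24 = 144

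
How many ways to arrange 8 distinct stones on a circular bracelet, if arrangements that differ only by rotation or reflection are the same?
(8-1)!/2 = 5040/2 = 2520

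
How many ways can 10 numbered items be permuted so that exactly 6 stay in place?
Choose the 6 fixed points C(10,6) = 210, derange the rest: !4 = Σ_{j=0}^{4} (-1)^j·4!/j! = 24 - 24 + 12 - 4 + 1 = 9. Product = 210 × 9 = 1890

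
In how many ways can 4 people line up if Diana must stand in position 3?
Fix one position: (4-1)! = 6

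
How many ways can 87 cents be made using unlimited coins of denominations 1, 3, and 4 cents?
Coefficient of x^87 in 1/(1-x^1) · 1/(1-x^3) · 1/(1-x^4). Case on j = number of 4-cent coins (j = 0..21); remainder r = 87 - 4j is made from {1,3} in ⌊r/3⌋+1 ways. r = 87, 83, 79, 75, 71, 67, 63, 59, 55, 51, 47, 43, 39, 35, 31, 27, 23, 19, 15, 11, 7, 3 → 30 + 28 + 27 + 26 + 24 + 23 + 22 + 20 + 19 + 18 + 16 + 15 + 14 + 12 + 11 + 10 + 8 + 7 + 6 + 4 + 3 + 2 = 345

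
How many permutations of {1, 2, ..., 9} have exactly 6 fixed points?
Choose the 6 fixed points C(9,6) = 84, derange the rest: !3 = Σ_{j=0}^{3} (-1)^j·3!/j! = 6 - 6 + 3 - 1 = 2. Product = 84 × 2 = 168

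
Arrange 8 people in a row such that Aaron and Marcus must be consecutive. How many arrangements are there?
Treat the 2 as one block: (8-2+1)! × 2! = 5040 × 2 = 10080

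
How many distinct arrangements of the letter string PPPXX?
5! / (3! × 2!) = 10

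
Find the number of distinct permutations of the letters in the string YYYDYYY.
7! / (6! × 1!) = 7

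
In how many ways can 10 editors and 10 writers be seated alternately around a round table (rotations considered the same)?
Fix one of the editors: (10-1)! ways for the remaining editors, × 10! ways for the writers = 362880 × 3628800 = 1316818944000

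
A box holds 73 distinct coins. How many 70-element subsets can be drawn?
C(73,70) = 73!/(70!×3!) = 62196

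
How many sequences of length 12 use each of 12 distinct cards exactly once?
12! = 479001600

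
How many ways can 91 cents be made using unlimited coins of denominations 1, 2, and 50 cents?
Coefficient of x^91 in 1/(1-x^1) · 1/(1-x^2) · 1/(1-x^50). Case on j = number of 50-cent coins (j = 0..1); remainder r = 91 - 50j is made from {1,2} in ⌊r/2⌋+1 ways. r = 91, 41 → 46 + 21 = 67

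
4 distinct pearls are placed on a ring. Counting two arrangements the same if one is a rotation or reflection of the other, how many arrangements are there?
(4-1)!/2 = 6/2 = 3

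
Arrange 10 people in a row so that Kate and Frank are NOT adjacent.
Total - adjacent = 10! - (10-1)!×2 = 3628800 - 725760 = 2903040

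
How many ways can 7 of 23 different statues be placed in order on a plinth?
P(23,7) = 23!/(23-7)! = 1235591280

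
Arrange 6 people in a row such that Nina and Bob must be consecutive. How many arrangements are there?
Treat the 2 as one block: (6-2+1)! × 2! = 120 × 2 = 240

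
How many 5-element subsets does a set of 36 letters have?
C(36,5) = 36!/(5!×31!) = 376992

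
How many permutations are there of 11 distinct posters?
11! = 39916800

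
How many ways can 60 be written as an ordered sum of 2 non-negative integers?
C(60+2-1, 2-1) = C(61, 1) = 61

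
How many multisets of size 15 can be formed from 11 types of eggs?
C(15+11-1, 11-1) = C(25, 10) = 3268760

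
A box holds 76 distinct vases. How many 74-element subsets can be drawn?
C(76,74) = 76!/(74!×2!) = 2850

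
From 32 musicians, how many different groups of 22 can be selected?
C(32,22) = 32!/(22!×10!) = 64512240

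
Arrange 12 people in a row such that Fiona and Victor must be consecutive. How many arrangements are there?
Treat the 2 as one block: (12-2+1)! × 2! = 39916800 × 2 = 79833600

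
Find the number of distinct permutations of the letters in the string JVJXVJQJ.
8! / (4! × 2! × 1! × 1!) = 840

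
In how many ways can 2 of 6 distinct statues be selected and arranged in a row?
P(6,2) = 6!/(6-2)! = 30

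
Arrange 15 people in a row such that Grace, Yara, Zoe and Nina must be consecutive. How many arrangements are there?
Treat the 4 as one block: (15-4+1)! × 4! = 479001600 × 24 = 11496038400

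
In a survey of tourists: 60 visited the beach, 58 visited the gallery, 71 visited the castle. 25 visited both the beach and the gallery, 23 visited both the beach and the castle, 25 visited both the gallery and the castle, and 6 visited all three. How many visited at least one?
|A∪B∪C| = 60+58+71-25-23-25+6 = 122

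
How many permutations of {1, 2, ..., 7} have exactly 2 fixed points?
Choose the 2 fixed points C(7,2) = 21, derange the rest: !5 = Σ_{j=0}^{5} (-1)^j·5!/j! = 120 - 120 + 60 - 20 + 5 - 1 = 44. Product = 21 × 44 = 924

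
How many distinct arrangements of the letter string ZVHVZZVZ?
8! / (4! × 1! × 3!) = 280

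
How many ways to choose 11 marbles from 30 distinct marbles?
C(30,11) = 30!/(11!×19!) = 54627300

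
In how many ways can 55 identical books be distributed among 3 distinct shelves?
C(55+3-1, 3-1) = C(57, 2) = 1596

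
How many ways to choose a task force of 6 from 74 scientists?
C(74,6) = 74!/(6!×68!) = 185250786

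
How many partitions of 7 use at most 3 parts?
By conjugation, equals partitions of 7 into parts ≤ 3. Let r_j(i) = number of partitions of i into parts ≤ j, for i = 0..7. r_1(i) = 1 for all i; r_j(i) = r_{j-1}(i) + r_j(i-j). Rows j = 2..3: ≤2: 1 1 2 2 3 3 4 4; ≤3: 1 1 2 3 4 5 7 8. r_3(7) = 8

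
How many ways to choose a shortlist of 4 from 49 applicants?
C(49,4) = 49!/(4!×45!) = 211876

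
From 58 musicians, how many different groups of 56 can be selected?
C(58,56) = 58!/(56!×2!) = 1653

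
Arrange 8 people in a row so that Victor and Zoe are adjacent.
Treat as block: (8-1)! × 2! = 5040 × 2 = 10080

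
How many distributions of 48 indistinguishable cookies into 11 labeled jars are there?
C(48+11-1, 11-1) = C(58, 10) = 52179482355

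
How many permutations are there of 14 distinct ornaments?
14! = 87178291200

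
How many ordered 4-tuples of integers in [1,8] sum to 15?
Coefficient of x^15 in (x + x² + ... + x^8)^4. By inclusion-exclusion on dice exceeding 8: Σ_j (-1)^j C(4,j)·C(15-1-8j, 3) = C(4,0)·C(14,3) - C(4,1)·C(6,3) = 1·364 - 4·20 = 284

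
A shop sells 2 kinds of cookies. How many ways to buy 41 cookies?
C(41+2-1, 2-1) = C(42, 1) = 42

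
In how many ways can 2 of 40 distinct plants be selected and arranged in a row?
P(40,2) = 40!/(40-2)! = 1560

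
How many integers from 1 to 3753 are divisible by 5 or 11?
⌊3753/5⌋ + ⌊3753/11⌋ - ⌊3753/55⌋ = 750 + 341 - 68 = 1023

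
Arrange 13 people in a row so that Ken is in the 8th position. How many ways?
Fix one position: (13-1)! = 479001600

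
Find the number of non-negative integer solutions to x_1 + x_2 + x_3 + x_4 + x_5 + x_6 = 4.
C(4+6-1, 6-1) = C(9, 5) = 126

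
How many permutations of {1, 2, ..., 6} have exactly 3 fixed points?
Choose the 3 fixed points C(6,3) = 20, derange the rest: !3 = Σ_{j=0}^{3} (-1)^j·3!/j! = 6 - 6 + 3 - 1 = 2. Product = 20 × 2 = 40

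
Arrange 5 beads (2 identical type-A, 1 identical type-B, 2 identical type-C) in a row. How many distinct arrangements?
5! / (2! × 1! × 2!) = 30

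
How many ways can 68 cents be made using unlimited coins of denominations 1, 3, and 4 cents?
Coefficient of x^68 in 1/(1-x^1) · 1/(1-x^3) · 1/(1-x^4). Case on j = number of 4-cent coins (j = 0..17); remainder r = 68 - 4j is made from {1,3} in ⌊r/3⌋+1 ways. r = 68, 64, 60, 56, 52, 48, 44, 40, 36, 32, 28, 24, 20, 16, 12, 8, 4, 0 → 23 + 22 + 21 + 19 + 18 + 17 + 15 + 14 + 13 + 11 + 10 + 9 + 7 + 6 + 5 + 3 + 2 + 1 = 216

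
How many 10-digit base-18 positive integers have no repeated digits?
First digit: 17 choices (nonzero). Then descending: 17 × 17 × 16 × 15 × 14 × 13 × 12 × 11 × 10 × 9 = 149967417600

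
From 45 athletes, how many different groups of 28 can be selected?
C(45,28) = 45!/(28!×17!) = 1103068603890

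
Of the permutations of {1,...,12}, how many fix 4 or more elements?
Exactly j fixed points: C(12,j)·!(12-j); sum over j ≥ 4 (derangement numbers via !m = (m-1)·(!(m-1) + !(m-2)): !0..!8 = 1, 0, 1, 2, 9, 44, 265, 1854, 14833). Σ_{j=4}^{12} C(12,j)·!(12-j) = C(12,4)·!8 + C(12,5)·!7 + C(12,6)·!6 + C(12,7)·!5 + C(12,8)·!4 + C(12,9)·!3 + C(12,10)·!2 + C(12,11)·!1 + C(12,12)·!0 = 495·14833 + 792·1854 + 924·265 + 792·44 + 495·9 + 220·2 + 66·1 + 12·0 + 1·1 = 9095373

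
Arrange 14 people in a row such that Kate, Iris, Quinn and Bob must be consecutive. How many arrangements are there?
Treat the 4 as one block: (14-4+1)! × 4! = 39916800 × 24 = 958003200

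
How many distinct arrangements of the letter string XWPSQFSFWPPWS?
13! / (2! × 1! × 3! × 3! × 3! × 1!) = 14414400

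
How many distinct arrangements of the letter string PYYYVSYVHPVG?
12! / (1! × 1! × 4! × 2! × 1! × 3!) = 1663200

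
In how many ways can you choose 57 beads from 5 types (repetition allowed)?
C(57+5-1, 5-1) = C(61, 4) = 521855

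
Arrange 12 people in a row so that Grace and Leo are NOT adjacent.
Total - adjacent = 12! - (12-1)!×2 = 479001600 - 79833600 = 399168000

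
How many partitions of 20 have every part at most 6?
Let r_j(i) = number of partitions of i into parts ≤ j, for i = 0..20. r_1(i) = 1 for all i; r_j(i) = r_{j-1}(i) + r_j(i-j). Rows j = 2..6: ≤2: 1 1 2 2 3 3 4 4 5 5 6 6 7 7 8 8 9 9 10 10 11; ≤3: 1 1 2 3 4 5 7 8 10 12 14 16 19 21 24 27 30 33 37 40 44; ≤4: 1 1 2 3 5 6 9 11 15 18 23 27 34 39 47 54 64 72 84 94 108; ≤5: 1 1 2 3 5 7 10 13 18 23 30 37 47 57 70 84 101 119 141 164 192; ≤6: 1 1 2 3 5 7 11 14 20 26 35 44 58 71 90 110 136 163 199 235 282. r_6(20) = 282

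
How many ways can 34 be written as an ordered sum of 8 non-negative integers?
C(34+8-1, 8-1) = C(41, 7) = 22481940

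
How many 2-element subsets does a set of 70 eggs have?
C(70,2) = 70!/(2!×68!) = 2415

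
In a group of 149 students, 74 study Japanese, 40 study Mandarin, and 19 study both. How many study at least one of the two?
|A∪B| = |A| + |B| - |A∩B| = 74 + 40 - 19 = 95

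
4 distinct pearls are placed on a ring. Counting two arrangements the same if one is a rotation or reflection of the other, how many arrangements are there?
(4-1)!/2 = 6/2 = 3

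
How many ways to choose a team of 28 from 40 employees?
C(40,28) = 40!/(28!×12!) = 5586853480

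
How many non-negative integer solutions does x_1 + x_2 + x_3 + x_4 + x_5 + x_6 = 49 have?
C(49+6-1, 6-1) = C(54, 5) = 3162510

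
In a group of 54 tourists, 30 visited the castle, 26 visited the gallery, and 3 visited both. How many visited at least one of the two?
|A∪B| = |A| + |B| - |A∩B| = 30 + 26 - 3 = 53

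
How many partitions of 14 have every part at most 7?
Let r_j(i) = number of partitions of i into parts ≤ j, for i = 0..14. r_1(i) = 1 for all i; r_j(i) = r_{j-1}(i) + r_j(i-j). Rows j = 2..7: ≤2: 1 1 2 2 3 3 4 4 5 5 6 6 7 7 8; ≤3: 1 1 2 3 4 5 7 8 10 12 14 16 19 21 24; ≤4: 1 1 2 3 5 6 9 11 15 18 23 27 34 39 47; ≤5: 1 1 2 3 5 7 10 13 18 23 30 37 47 57 70; ≤6: 1 1 2 3 5 7 11 14 20 26 35 44 58 71 90; ≤7: 1 1 2 3 5 7 11 15 21 28 38 49 65 82 105. r_7(14) = 105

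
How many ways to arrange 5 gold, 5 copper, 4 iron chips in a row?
14! / (5! × 5! × 4!) = 252252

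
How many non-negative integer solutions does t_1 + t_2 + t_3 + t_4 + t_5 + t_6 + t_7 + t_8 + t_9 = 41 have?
C(41+9-1, 9-1) = C(49, 8) = 450978066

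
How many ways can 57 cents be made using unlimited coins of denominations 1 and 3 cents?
Coefficient of x^57 in 1/(1-x^1) · 1/(1-x^3). Use j coins of 3 for j = 0..⌊57/3⌋ = 19, the rest in 1s: 19 + 1 = 20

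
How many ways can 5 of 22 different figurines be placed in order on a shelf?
P(22,5) = 22!/(22-5)! = 3160080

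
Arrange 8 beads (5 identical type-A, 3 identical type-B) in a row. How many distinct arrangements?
8! / (5! × 3!) = 56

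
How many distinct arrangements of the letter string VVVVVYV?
7! / (6! × 1!) = 7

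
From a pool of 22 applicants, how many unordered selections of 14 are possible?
C(22,14) = 22!/(14!×8!) = 319770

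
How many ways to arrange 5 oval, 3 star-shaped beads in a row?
8! / (5! × 3!) = 56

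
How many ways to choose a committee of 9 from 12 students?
C(12,9) = 12!/(9!×3!) = 220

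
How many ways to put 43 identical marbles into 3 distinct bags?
C(43+3-1, 3-1) = C(45, 2) = 990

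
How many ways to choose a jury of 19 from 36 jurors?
C(36,19) = 36!/(19!×17!) = 8597496600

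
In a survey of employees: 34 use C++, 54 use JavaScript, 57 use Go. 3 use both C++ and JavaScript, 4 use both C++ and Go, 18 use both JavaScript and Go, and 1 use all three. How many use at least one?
|A∪B∪C| = 34+54+57-3-4-18+1 = 121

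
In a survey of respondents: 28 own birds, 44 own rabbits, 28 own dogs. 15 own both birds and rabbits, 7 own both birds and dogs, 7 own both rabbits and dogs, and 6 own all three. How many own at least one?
|A∪B∪C| = 28+44+28-15-7-7+6 = 77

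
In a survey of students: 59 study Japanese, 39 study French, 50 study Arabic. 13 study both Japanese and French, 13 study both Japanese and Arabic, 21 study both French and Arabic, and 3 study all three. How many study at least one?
|A∪B∪C| = 59+39+50-13-13-21+3 = 104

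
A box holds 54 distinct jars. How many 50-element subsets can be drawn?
C(54,50) = 54!/(50!×4!) = 316251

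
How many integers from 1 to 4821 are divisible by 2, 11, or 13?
⌊4821/2⌋+⌊4821/11⌋+⌊4821/13⌋ - ⌊4821/22⌋-⌊4821/26⌋-⌊4821/143⌋ + ⌊4821/286⌋ = 2410+438+370 - 219-185-33 + 16 = 2797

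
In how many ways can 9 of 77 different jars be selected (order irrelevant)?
C(77,9) = 77!/(9!×68!) = 161322559475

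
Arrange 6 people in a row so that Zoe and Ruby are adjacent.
Treat as block: (6-1)! × 2! = 120 × 2 = 240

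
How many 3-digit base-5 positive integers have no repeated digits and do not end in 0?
Last digit: 4 nonzero choices. First digit: 3 (nonzero, ≠last). Middle 1: P(3,1) = 3. Total = 36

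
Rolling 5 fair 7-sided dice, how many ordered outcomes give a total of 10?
Coefficient of x^10 in (x + x² + ... + x^7)^5. By inclusion-exclusion on dice exceeding 7: Σ_j (-1)^j C(5,j)·C(10-1-7j, 4) = C(5,0)·C(9,4) = 1·126 = 126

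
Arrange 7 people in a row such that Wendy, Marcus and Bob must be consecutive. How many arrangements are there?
Treat the 3 as one block: (7-3+1)! × 3! = 120 × 6 = 720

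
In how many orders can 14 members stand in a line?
14! = 87178291200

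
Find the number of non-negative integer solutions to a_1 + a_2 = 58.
C(58+2-1, 2-1) = C(59, 1) = 59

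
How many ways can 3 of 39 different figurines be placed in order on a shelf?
P(39,3) = 39!/(39-3)! = 54834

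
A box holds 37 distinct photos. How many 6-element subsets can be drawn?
C(37,6) = 37!/(6!×31!) = 2324784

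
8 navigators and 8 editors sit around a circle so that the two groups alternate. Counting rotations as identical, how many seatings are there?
Fix one of the navigators: (8-1)! ways for the remaining navigators, × 8! ways for the editors = 5040 × 40320 = 203212800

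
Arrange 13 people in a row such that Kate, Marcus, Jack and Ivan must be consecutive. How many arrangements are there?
Treat the 4 as one block: (13-4+1)! × 4! = 3628800 × 24 = 87091200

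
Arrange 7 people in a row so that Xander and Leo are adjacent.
Treat as block: (7-1)! × 2! = 720 × 2 = 1440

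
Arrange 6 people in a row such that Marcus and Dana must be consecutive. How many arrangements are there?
Treat the 2 as one block: (6-2+1)! × 2! = 120 × 2 = 240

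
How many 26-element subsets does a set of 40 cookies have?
C(40,26) = 40!/(26!×14!) = 23206929840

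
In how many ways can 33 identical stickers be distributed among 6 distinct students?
C(33+6-1, 6-1) = C(38, 5) = 501942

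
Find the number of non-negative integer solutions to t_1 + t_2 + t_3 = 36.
C(36+3-1, 3-1) = C(38, 2) = 703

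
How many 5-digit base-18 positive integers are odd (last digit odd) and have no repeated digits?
Last∈{1,3,5,7,9,11,13,15,17}. Last=0: 0. Last nonzero: 9×16×P(16,3) = 483840. Total = 483840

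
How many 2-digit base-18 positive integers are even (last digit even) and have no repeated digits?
Last∈{0,2,4,6,8,10,12,14,16}. Last=0: 17. Last nonzero: 8×16×P(16,0) = 128. Total = 145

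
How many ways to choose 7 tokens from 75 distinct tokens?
C(75,7) = 75!/(7!×68!) = 1984829850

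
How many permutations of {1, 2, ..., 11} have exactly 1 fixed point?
Choose the 1 fixed point C(11,1) = 11, derange the rest: !10 = Σ_{j=0}^{10} (-1)^j·10!/j! = 3628800 - 3628800 + 1814400 - 604800 + 151200 - 30240 + 5040 - 720 + 90 - 10 + 1 = 1334961. Product = 11 × 1334961 = 14684571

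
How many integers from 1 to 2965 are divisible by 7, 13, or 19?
⌊2965/7⌋+⌊2965/13⌋+⌊2965/19⌋ - ⌊2965/91⌋-⌊2965/133⌋-⌊2965/247⌋ + ⌊2965/1729⌋ = 423+228+156 - 32-22-12 + 1 = 742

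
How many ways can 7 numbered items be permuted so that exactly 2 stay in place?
Choose the 2 fixed points C(7,2) = 21, derange the rest: !5 = Σ_{j=0}^{5} (-1)^j·5!/j! = 120 - 120 + 60 - 20 + 5 - 1 = 44. Product = 21 × 44 = 924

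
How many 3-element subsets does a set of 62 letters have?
C(62,3) = 62!/(3!×59!) = 37820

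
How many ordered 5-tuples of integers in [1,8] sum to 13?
Coefficient of x^13 in (x + x² + ... + x^8)^5. By inclusion-exclusion on dice exceeding 8: Σ_j (-1)^j C(5,j)·C(13-1-8j, 4) = C(5,0)·C(12,4) - C(5,1)·C(4,4) = 1·495 - 5·1 = 490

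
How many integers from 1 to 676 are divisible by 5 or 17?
⌊676/5⌋ + ⌊676/17⌋ - ⌊676/85⌋ = 135 + 39 - 7 = 167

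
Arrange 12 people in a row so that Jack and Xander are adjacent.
Treat as block: (12-1)! × 2! = 39916800 × 2 = 79833600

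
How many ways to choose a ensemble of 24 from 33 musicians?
C(33,24) = 33!/(24!×9!) = 38567100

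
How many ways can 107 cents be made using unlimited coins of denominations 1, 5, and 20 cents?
Coefficient of x^107 in 1/(1-x^1) · 1/(1-x^5) · 1/(1-x^20). Case on j = number of 20-cent coins (j = 0..5); remainder r = 107 - 20j is made from {1,5} in ⌊r/5⌋+1 ways. r = 107, 87, 67, 47, 27, 7 → 22 + 18 + 14 + 10 + 6 + 2 = 72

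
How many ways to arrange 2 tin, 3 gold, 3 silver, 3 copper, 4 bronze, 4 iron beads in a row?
19! / (2! × 3! × 3! × 3! × 4! × 4!) = 488864376000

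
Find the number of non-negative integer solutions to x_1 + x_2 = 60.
C(60+2-1, 2-1) = C(61, 1) = 61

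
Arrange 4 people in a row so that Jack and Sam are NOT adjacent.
Total - adjacent = 4! - (4-1)!×2 = 24 - 12 = 12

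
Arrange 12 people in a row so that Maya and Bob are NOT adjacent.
Total - adjacent = 12! - (12-1)!×2 = 479001600 - 79833600 = 399168000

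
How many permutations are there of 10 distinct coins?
10! = 3628800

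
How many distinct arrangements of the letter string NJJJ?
4! / (3! × 1!) = 4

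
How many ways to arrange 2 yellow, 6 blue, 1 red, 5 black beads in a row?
14! / (2! × 6! × 1! × 5!) = 504504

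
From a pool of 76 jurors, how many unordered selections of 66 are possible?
C(76,66) = 76!/(66!×10!) = 954526728530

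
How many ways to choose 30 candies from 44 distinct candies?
C(44,30) = 44!/(30!×14!) = 114955808528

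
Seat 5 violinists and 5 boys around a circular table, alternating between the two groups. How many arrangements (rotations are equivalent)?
Fix one of the violinists: (5-1)! ways for the remaining violinists, × 5! ways for the boys = 24 × 120 = 2880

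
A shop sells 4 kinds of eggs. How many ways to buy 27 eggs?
C(27+4-1, 4-1) = C(30, 3) = 4060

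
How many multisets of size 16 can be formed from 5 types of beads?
C(16+5-1, 5-1) = C(20, 4) = 4845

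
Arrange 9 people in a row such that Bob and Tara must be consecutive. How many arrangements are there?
Treat the 2 as one block: (9-2+1)! × 2! = 40320 × 2 = 80640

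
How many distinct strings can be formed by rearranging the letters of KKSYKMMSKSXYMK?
14! / (1! × 3! × 3! × 2! × 5!) = 10090080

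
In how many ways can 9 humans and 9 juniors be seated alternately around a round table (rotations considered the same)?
Fix one of the humans: (9-1)! ways for the remaining humans, × 9! ways for the juniors = 40320 × 362880 = 14631321600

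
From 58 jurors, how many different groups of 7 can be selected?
C(58,7) = 58!/(7!×51!) = 300674088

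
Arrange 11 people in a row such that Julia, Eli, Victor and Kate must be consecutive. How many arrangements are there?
Treat the 4 as one block: (11-4+1)! × 4! = 40320 × 24 = 967680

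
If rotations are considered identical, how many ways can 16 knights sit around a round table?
Circular: fix one position, arrange the rest. (16-1)! = 1307674368000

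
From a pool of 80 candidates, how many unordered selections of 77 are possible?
C(80,77) = 80!/(77!×3!) = 82160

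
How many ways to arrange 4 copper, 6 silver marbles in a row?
10! / (4! × 6!) = 210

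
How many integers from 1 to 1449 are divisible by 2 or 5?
⌊1449/2⌋ + ⌊1449/5⌋ - ⌊1449/10⌋ = 724 + 289 - 144 = 869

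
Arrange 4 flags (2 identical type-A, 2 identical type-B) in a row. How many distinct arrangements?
4! / (2! × 2!) = 6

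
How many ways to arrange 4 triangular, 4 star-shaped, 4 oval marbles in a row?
12! / (4! × 4! × 4!) = 34650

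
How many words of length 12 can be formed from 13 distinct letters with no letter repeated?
P(13,12) = 13!/(13-12)! = 6227020800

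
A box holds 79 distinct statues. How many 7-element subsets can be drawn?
C(79,7) = 79!/(7!×72!) = 2898753715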